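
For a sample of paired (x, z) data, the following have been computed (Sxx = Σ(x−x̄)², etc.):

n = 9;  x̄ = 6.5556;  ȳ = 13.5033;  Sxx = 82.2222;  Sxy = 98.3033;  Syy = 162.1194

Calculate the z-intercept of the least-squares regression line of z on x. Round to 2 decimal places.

5.67

b = Sxy/Sxx = 98.3033/82.2222 = 1.195581
a = ȳ − b·x̄ = 13.5033 − 1.195581·6.5556 = 5.665549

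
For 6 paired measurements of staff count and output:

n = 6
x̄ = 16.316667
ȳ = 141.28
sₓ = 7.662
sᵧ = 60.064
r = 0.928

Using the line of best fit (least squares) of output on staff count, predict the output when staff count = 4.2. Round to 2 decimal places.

b = r · sᵧ/sₓ = 0.928 · 60.064/7.662 = 7.274784
a = ȳ − b·x̄ = 141.28 − 7.274784·16.316667 = 22.579778
ŷ(4.2) = a + b·4.2 = 22.579778 + 7.274784·4.2 = 53.133870

53.13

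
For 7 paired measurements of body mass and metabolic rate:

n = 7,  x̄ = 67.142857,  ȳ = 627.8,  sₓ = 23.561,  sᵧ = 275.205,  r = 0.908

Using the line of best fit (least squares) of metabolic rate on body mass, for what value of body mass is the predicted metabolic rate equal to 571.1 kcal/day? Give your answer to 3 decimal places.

61.797

b = r · sᵧ/sₓ = 0.908 · 275.205/23.561 = 10.605922
a = ȳ − b·x̄ = 627.8 − 10.605922·67.142857 = -84.311938
Set a + b·x = 571.1: x = (571.1 − (-84.311938)) / 10.605922 = 61.796787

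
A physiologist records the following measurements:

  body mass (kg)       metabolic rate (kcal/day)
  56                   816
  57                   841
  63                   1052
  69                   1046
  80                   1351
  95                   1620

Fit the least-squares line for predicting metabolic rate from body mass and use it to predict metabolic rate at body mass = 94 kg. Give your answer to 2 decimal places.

1610.33

n = 6, Σx = 420, Σy = 6726, Σxy = 494063, Σx² = 30540
Sxx = Σx² − (Σx)²/n = 30540 − 29400 = 1140
Sxy = Σxy − (Σx)(Σy)/n = 494063 − 470820 = 23243
b = Sxy/Sxx = 23243/1140 = 20.388596
a = ȳ − b·x̄ = 1121 − 20.388596·70 = -306.201754
ŷ(94) = a + b·94 = -306.201754 + 20.388596·94 = 1610.326316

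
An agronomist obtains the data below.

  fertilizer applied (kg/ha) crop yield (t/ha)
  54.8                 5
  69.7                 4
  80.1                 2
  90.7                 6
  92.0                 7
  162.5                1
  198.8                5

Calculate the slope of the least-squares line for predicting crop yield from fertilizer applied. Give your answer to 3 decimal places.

-0.009

n = 7, Σx = 748.6, Σy = 30, Σxy = 3057.7, Σx² = 96895.32
Sxx = Σx² − (Σx)²/n = 96895.32 − 80057.422857 = 16837.897143
Sxy = Σxy − (Σx)(Σy)/n = 3057.7 − 3208.285714 = -150.585714
b = Sxy/Sxx = -150.585714/16837.897143 = -0.008943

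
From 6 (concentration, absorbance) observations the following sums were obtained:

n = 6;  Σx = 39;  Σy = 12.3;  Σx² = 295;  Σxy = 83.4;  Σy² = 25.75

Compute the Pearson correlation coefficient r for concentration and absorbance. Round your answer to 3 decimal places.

0.732

Sxx = Σx² − (Σx)²/n = 295 − 253.5 = 41.5
Sxy = Σxy − (Σx)(Σy)/n = 83.4 − 79.95 = 3.45
Syy = Σy² − (Σy)²/n = 25.75 − 25.215 = 0.535
r = Sxy/√(Sxx·Syy) = 3.45/√(22.2025) = 3.45/4.711953 = 0.732180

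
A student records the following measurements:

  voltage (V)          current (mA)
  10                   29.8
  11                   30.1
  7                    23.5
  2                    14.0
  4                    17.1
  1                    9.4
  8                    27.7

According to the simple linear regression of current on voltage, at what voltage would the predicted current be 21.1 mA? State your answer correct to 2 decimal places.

n = 7, Σx = 43, Σy = 151.6, Σxy = 1121, Σx² = 355
Sxx = Σx² − (Σx)²/n = 355 − 264.142857 = 90.857143
Sxy = Σxy − (Σx)(Σy)/n = 1121 − 931.257143 = 189.742857
b = Sxy/Sxx = 189.742857/90.857143 = 2.088365
a = ȳ − b·x̄ = 21.657143 − 2.088365·6.142857 = 8.828616
Set a + b·x = 21.1: x = (21.1 − 8.828616) / 2.088365 = 5.876073

5.88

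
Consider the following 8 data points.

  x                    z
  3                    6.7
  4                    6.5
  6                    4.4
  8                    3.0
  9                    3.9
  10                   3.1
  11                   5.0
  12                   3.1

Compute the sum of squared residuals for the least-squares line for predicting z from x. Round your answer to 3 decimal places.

6.354

n = 8, Σx = 63, Σy = 35.7, Σxy = 254.8, Σx² = 571, Σy² = 174.93
Sxx = Σx² − (Σx)²/n = 571 − 496.125 = 74.875
Sxy = Σxy − (Σx)(Σy)/n = 254.8 − 281.1375 = -26.3375
Syy = Σy² − (Σy)²/n = 174.93 − 159.31125 = 15.61875
b = Sxy/Sxx = -26.3375/74.875 = -0.351753
SSE = Syy − b·Sxy = 15.61875 − (-0.351753)·(-26.3375) = 6.354457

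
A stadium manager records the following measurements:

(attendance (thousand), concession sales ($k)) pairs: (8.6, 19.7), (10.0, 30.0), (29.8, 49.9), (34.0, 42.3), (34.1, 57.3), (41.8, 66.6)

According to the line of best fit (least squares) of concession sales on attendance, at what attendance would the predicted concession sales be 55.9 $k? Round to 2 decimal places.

36.24

n = 6, Σx = 158.3, Σy = 265.8, Σxy = 8132.45, Σx² = 5128.05
Sxx = Σx² − (Σx)²/n = 5128.05 − 4176.481667 = 951.568333
Sxy = Σxy − (Σx)(Σy)/n = 8132.45 − 7012.69 = 1119.76
b = Sxy/Sxx = 1119.76/951.568333 = 1.176752
a = ȳ − b·x̄ = 44.3 − 1.176752·26.383333 = 13.253358
Set a + b·x = 55.9: x = (55.9 − 13.253358) / 1.176752 = 36.240975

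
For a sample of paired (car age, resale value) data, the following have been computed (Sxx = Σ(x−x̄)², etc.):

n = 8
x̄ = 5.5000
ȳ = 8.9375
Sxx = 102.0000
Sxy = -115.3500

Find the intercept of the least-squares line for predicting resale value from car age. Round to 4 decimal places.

15.1574

b = Sxy/Sxx = -115.35/102 = -1.130882
a = ȳ − b·x̄ = 8.9375 − (-1.130882)·5.5 = 15.157353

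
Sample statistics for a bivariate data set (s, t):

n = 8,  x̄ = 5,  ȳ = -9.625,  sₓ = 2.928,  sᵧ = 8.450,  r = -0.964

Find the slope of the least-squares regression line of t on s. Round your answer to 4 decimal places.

-2.7820

b = r · sᵧ/sₓ = -0.964 · 8.45/2.928 = -2.782036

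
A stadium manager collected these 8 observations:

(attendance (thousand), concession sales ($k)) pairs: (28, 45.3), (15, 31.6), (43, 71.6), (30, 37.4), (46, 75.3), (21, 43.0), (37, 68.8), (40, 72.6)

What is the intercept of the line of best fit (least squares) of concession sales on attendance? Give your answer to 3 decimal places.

n = 8, Σx = 260, Σy = 445.6, Σxy = 15759.6, Σx² = 9284
Sxx = Σx² − (Σx)²/n = 9284 − 8450 = 834
Sxy = Σxy − (Σx)(Σy)/n = 15759.6 − 14482 = 1277.6
b = Sxy/Sxx = 1277.6/834 = 1.531894
a = ȳ − b·x̄ = 55.7 − 1.531894·32.5 = 5.913429

5.913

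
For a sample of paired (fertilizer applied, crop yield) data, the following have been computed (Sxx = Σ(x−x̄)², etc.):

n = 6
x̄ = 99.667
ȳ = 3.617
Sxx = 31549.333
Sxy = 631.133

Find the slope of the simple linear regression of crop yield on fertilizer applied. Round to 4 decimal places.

0.0200

b = Sxy/Sxx = 631.133/31549.333 = 0.020005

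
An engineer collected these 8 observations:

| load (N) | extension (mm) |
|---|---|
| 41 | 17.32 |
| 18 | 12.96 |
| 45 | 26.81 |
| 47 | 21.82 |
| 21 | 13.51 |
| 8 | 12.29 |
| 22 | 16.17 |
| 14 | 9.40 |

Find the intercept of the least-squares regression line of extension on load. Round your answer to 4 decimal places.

7.3438

n = 8, Σx = 216, Σy = 130.28, Σxy = 4044.76, Σx² = 7424
Sxx = Σx² − (Σx)²/n = 7424 − 5832 = 1592
Sxy = Σxy − (Σx)(Σy)/n = 4044.76 − 3517.56 = 527.2
b = Sxy/Sxx = 527.2/1592 = 0.331156
a = ȳ − b·x̄ = 16.285 − 0.331156·27 = 7.343794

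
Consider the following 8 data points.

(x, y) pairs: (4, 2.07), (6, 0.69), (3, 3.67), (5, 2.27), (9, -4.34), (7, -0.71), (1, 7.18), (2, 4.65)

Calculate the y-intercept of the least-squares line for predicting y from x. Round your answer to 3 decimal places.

n = 8, Σx = 37, Σy = 15.48, Σxy = 7.23, Σx² = 221
Sxx = Σx² − (Σx)²/n = 221 − 171.125 = 49.875
Sxy = Σxy − (Σx)(Σy)/n = 7.23 − 71.595 = -64.365
b = Sxy/Sxx = -64.365/49.875 = -1.290526
a = ȳ − b·x̄ = 1.935 − (-1.290526)·4.625 = 7.903684

7.904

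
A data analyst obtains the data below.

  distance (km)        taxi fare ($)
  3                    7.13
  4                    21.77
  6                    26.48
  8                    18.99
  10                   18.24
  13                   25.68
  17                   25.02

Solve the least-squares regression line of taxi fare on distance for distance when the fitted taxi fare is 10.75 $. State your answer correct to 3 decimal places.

n = 7, Σx = 61, Σy = 143.31, Σxy = 1360.85, Σx² = 683
Sxx = Σx² − (Σx)²/n = 683 − 531.571429 = 151.428571
Sxy = Σxy − (Σx)(Σy)/n = 1360.85 − 1248.844286 = 112.005714
b = Sxy/Sxx = 112.005714/151.428571 = 0.739660
a = ȳ − b·x̄ = 20.472857 − 0.739660·8.714286 = 14.027245
Set a + b·x = 10.75: x = (10.75 − 14.027245) / 0.739660 = -4.430743

-4.431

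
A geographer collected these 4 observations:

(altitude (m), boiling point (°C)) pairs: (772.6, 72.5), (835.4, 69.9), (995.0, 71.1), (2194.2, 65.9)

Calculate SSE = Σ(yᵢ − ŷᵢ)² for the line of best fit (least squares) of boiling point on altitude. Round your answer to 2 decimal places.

3.05

n = 4, Σx = 4797.2, Σy = 279.4, Σxy = 329750.24, Σx² = 7099342.56, Σy² = 19540.28
Sxx = Σx² − (Σx)²/n = 7099342.56 − 5753281.96 = 1346060.6
Sxy = Σxy − (Σx)(Σy)/n = 329750.24 − 335084.42 = -5334.18
Syy = Σy² − (Σy)²/n = 19540.28 − 19516.09 = 24.19
b = Sxy/Sxx = -5334.18/1346060.6 = -0.003963
SSE = Syy − b·Sxy = 24.19 − (-0.003963)·(-5334.18) = 3.051668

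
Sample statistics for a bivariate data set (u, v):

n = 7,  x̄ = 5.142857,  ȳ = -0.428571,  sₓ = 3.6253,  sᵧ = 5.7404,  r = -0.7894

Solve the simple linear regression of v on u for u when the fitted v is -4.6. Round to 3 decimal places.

8.480

b = r · sᵧ/sₓ = -0.7894 · 5.7404/3.6253 = -1.249958
a = ȳ − b·x̄ = -0.428571 − (-1.249958)·5.142857 = 5.999783
Set a + b·x = -4.6: x = (-4.6 − 5.999783) / (-1.249958) = 8.480113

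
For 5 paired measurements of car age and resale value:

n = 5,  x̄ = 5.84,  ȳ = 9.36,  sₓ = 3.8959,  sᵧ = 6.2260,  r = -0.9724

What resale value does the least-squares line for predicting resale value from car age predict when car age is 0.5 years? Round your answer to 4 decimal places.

17.6583

b = r · sᵧ/sₓ = -0.9724 · 6.226/3.8959 = -1.553983
a = ȳ − b·x̄ = 9.36 − (-1.553983)·5.84 = 18.435261
ŷ(0.5) = a + b·0.5 = 18.435261 + (-1.553983)·0.5 = 17.658269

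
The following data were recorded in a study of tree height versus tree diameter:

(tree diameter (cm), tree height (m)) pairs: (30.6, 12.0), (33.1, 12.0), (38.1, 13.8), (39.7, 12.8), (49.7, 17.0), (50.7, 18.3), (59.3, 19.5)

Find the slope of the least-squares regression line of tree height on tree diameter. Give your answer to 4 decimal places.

0.2927

n = 7, Σx = 301.2, Σy = 105.4, Σxy = 4727.4, Σx² = 13616.74
Sxx = Σx² − (Σx)²/n = 13616.74 − 12960.205714 = 656.534286
Sxy = Σxy − (Σx)(Σy)/n = 4727.4 − 4535.211429 = 192.188571
b = Sxy/Sxx = 192.188571/656.534286 = 0.292732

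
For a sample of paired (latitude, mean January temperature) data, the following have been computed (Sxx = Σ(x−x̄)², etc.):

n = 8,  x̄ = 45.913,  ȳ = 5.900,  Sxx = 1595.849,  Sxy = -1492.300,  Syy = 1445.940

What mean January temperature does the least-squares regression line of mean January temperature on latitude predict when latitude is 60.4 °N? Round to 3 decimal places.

b = Sxy/Sxx = -1492.3/1595.849 = -0.935114
a = ȳ − b·x̄ = 5.9 − (-0.935114)·45.913 = 48.833868
ŷ(60.4) = a + b·60.4 = 48.833868 + (-0.935114)·60.4 = -7.646990

-7.647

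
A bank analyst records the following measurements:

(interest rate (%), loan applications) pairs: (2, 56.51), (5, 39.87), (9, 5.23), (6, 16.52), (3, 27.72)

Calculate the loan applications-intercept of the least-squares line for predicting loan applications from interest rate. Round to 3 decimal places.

60.425

n = 5, Σx = 25, Σy = 145.85, Σxy = 541.72, Σx² = 155
Sxx = Σx² − (Σx)²/n = 155 − 125 = 30
Sxy = Σxy − (Σx)(Σy)/n = 541.72 − 729.25 = -187.53
b = Sxy/Sxx = -187.53/30 = -6.251
a = ȳ − b·x̄ = 29.17 − (-6.251)·5 = 60.425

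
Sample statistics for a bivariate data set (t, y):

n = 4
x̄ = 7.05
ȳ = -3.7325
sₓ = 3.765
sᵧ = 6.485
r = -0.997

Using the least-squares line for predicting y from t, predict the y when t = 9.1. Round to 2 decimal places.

b = r · sᵧ/sₓ = -0.997 · 6.485/3.765 = -1.717276
a = ȳ − b·x̄ = -3.7325 − (-1.717276)·7.05 = 8.374297
ŷ(9.1) = a + b·9.1 = 8.374297 + (-1.717276)·9.1 = -7.252916

-7.25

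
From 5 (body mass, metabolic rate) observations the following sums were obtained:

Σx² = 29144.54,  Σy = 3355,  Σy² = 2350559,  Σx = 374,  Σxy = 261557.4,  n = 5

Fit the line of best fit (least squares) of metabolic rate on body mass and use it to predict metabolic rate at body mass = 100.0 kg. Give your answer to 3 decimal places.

Sxx = Σx² − (Σx)²/n = 29144.54 − 27975.2 = 1169.34
Sxy = Σxy − (Σx)(Σy)/n = 261557.4 − 250954 = 10603.4
b = Sxy/Sxx = 10603.4/1169.34 = 9.067850
a = ȳ − b·x̄ = 671 − 9.067850·74.8 = -7.275198
ŷ(100.0) = a + b·100.0 = -7.275198 + 9.067850·100 = 899.509826

899.510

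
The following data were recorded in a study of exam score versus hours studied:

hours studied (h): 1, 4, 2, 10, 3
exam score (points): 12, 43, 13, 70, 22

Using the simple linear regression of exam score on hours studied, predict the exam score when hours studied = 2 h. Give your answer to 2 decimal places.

18.56

n = 5, Σx = 20, Σy = 160, Σxy = 976, Σx² = 130
Sxx = Σx² − (Σx)²/n = 130 − 80 = 50
Sxy = Σxy − (Σx)(Σy)/n = 976 − 640 = 336
b = Sxy/Sxx = 336/50 = 6.72
a = ȳ − b·x̄ = 32 − 6.72·4 = 5.12
ŷ(2) = a + b·2 = 5.12 + 6.72·2 = 18.56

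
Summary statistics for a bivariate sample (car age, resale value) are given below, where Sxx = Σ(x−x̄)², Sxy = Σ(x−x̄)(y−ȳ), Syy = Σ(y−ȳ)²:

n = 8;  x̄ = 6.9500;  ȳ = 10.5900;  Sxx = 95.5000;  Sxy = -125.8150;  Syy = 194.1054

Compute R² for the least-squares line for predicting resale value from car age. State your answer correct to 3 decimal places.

R² = Sxy²/(Sxx·Syy) = (-125.815)²/(95.5·194.1054) = 0.853933

0.854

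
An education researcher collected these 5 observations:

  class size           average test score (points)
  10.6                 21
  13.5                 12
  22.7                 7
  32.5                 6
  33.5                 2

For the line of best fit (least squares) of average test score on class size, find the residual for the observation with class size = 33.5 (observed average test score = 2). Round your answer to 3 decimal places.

-0.760

n = 5, Σx = 112.8, Σy = 48, Σxy = 805.5, Σx² = 2988.4
Sxx = Σx² − (Σx)²/n = 2988.4 − 2544.768 = 443.632
Sxy = Σxy − (Σx)(Σy)/n = 805.5 − 1082.88 = -277.38
b = Sxy/Sxx = -277.38/443.632 = -0.625248
a = ȳ − b·x̄ = 9.6 − (-0.625248)·22.56 = 23.705594
ŷ(33.5) = 23.705594 + (-0.625248)·33.5 = 2.759787
residual = y − ŷ = 2 − 2.759787 = -0.759787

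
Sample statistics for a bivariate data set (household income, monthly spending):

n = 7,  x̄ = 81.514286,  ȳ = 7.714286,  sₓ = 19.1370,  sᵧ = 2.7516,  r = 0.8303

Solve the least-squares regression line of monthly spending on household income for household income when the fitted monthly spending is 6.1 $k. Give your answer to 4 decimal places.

67.9925

b = r · sᵧ/sₓ = 0.8303 · 2.7516/19.137 = 0.119384
a = ȳ − b·x̄ = 7.714286 − 0.119384·81.514286 = -2.017223
Set a + b·x = 6.1: x = (6.1 − (-2.017223)) / 0.119384 = 67.992502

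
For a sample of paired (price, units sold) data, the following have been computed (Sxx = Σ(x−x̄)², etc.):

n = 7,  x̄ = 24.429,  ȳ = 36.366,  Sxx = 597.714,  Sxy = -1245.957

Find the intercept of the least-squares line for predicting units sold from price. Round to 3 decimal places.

87.289

b = Sxy/Sxx = -1245.957/597.714 = -2.084537
a = ȳ − b·x̄ = 36.366 − (-2.084537)·24.429 = 87.289156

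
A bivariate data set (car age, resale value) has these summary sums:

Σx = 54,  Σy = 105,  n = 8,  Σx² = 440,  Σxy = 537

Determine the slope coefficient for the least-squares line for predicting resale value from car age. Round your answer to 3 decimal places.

-2.275

Sxx = Σx² − (Σx)²/n = 440 − 364.5 = 75.5
Sxy = Σxy − (Σx)(Σy)/n = 537 − 708.75 = -171.75
b = Sxy/Sxx = -171.75/75.5 = -2.274834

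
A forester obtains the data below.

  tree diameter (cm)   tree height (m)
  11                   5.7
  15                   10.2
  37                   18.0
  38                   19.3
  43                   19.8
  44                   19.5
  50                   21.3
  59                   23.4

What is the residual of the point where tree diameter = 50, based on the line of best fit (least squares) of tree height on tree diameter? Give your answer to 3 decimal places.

-0.437

n = 8, Σx = 297, Σy = 137.2, Σxy = 5770.1, Σx² = 12925
Sxx = Σx² − (Σx)²/n = 12925 − 11026.125 = 1898.875
Sxy = Σxy − (Σx)(Σy)/n = 5770.1 − 5093.55 = 676.55
b = Sxy/Sxx = 676.55/1898.875 = 0.356290
a = ȳ − b·x̄ = 17.15 − 0.356290·37.125 = 3.922737
ŷ(50) = 3.922737 + 0.356290·50 = 21.737233
residual = y − ŷ = 21.3 − 21.737233 = -0.437233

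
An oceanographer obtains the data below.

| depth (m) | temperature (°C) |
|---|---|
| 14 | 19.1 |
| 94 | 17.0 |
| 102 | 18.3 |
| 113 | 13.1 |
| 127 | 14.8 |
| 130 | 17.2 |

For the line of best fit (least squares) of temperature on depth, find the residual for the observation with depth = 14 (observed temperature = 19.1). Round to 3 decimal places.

-0.102

n = 6, Σx = 580, Σy = 99.5, Σxy = 9327.9, Σx² = 65234
Sxx = Σx² − (Σx)²/n = 65234 − 56066.666667 = 9167.333333
Sxy = Σxy − (Σx)(Σy)/n = 9327.9 − 9618.333333 = -290.433333
b = Sxy/Sxx = -290.433333/9167.333333 = -0.031681
a = ȳ − b·x̄ = 16.583333 − (-0.031681)·96.666667 = 19.645862
ŷ(14) = 19.645862 + (-0.031681)·14 = 19.202323
residual = y − ŷ = 19.1 − 19.202323 = -0.102323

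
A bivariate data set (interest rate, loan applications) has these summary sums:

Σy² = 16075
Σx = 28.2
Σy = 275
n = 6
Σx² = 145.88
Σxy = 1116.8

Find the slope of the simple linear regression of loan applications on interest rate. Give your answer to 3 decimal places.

Sxx = Σx² − (Σx)²/n = 145.88 − 132.54 = 13.34
Sxy = Σxy − (Σx)(Σy)/n = 1116.8 − 1292.5 = -175.7
b = Sxy/Sxx = -175.7/13.34 = -13.170915

-13.171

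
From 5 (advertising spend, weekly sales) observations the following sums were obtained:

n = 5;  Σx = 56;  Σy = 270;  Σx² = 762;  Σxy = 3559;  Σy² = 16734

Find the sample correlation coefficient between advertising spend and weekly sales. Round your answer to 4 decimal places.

Sxx = Σx² − (Σx)²/n = 762 − 627.2 = 134.8
Sxy = Σxy − (Σx)(Σy)/n = 3559 − 3024 = 535
Syy = Σy² − (Σy)²/n = 16734 − 14580 = 2154
r = Sxy/√(Sxx·Syy) = 535/√(290359.2) = 535/538.849886 = 0.992855

0.9929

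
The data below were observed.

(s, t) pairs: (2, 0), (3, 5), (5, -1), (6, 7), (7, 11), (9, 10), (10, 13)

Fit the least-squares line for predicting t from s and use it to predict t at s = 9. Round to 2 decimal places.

10.99

n = 7, Σx = 42, Σy = 45, Σxy = 349, Σx² = 304
Sxx = Σx² − (Σx)²/n = 304 − 252 = 52
Sxy = Σxy − (Σx)(Σy)/n = 349 − 270 = 79
b = Sxy/Sxx = 79/52 = 1.519231
a = ȳ − b·x̄ = 6.428571 − 1.519231·6 = -2.686813
ŷ(9) = a + b·9 = -2.686813 + 1.519231·9 = 10.986264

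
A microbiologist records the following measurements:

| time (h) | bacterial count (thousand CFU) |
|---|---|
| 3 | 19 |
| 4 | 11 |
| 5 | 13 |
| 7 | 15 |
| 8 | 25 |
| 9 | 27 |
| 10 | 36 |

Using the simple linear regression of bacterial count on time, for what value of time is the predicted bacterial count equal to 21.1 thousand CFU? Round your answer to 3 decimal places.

6.660

n = 7, Σx = 46, Σy = 146, Σxy = 1074, Σx² = 344
Sxx = Σx² − (Σx)²/n = 344 − 302.285714 = 41.714286
Sxy = Σxy − (Σx)(Σy)/n = 1074 − 959.428571 = 114.571429
b = Sxy/Sxx = 114.571429/41.714286 = 2.746575
a = ȳ − b·x̄ = 20.857143 − 2.746575·6.571429 = 2.808219
Set a + b·x = 21.1: x = (21.1 − 2.808219) / 2.746575 = 6.659850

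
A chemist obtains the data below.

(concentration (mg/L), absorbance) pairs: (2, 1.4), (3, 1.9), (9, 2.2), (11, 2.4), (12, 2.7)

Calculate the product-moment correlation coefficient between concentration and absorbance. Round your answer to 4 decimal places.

n = 5, Σx = 37, Σy = 10.6, Σxy = 87.1, Σx² = 359, Σy² = 23.46
Sxx = Σx² − (Σx)²/n = 359 − 273.8 = 85.2
Sxy = Σxy − (Σx)(Σy)/n = 87.1 − 78.44 = 8.66
Syy = Σy² − (Σy)²/n = 23.46 − 22.472 = 0.988
r = Sxy/√(Sxx·Syy) = 8.66/√(84.1776) = 8.66/9.174835 = 0.943886

0.9439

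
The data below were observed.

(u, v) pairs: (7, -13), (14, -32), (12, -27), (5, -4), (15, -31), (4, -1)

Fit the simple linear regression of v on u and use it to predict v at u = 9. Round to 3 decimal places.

-16.564

n = 6, Σx = 57, Σy = -108, Σxy = -1352, Σx² = 655
Sxx = Σx² − (Σx)²/n = 655 − 541.5 = 113.5
Sxy = Σxy − (Σx)(Σy)/n = -1352 − (-1026) = -326
b = Sxy/Sxx = -326/113.5 = -2.872247
a = ȳ − b·x̄ = -18 − (-2.872247)·9.5 = 9.286344
ŷ(9) = a + b·9 = 9.286344 + (-2.872247)·9 = -16.563877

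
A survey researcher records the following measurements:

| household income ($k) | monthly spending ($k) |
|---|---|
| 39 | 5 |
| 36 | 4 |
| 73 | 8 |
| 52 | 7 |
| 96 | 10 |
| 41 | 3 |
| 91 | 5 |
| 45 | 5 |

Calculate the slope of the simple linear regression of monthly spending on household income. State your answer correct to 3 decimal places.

0.066

n = 8, Σx = 473, Σy = 47, Σxy = 3050, Σx² = 32053
Sxx = Σx² − (Σx)²/n = 32053 − 27966.125 = 4086.875
Sxy = Σxy − (Σx)(Σy)/n = 3050 − 2778.875 = 271.125
b = Sxy/Sxx = 271.125/4086.875 = 0.066340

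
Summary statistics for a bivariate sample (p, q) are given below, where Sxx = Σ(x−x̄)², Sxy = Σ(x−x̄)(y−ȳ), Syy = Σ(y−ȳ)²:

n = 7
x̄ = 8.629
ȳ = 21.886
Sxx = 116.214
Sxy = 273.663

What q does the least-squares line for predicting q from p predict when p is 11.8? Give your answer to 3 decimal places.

29.353

b = Sxy/Sxx = 273.663/116.214 = 2.354820
a = ȳ − b·x̄ = 21.886 − 2.354820·8.629 = 1.566262
ŷ(11.8) = a + b·11.8 = 1.566262 + 2.354820·11.8 = 29.353133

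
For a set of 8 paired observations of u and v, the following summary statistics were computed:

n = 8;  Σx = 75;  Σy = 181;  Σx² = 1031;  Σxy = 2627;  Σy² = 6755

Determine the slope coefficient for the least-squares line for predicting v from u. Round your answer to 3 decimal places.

Sxx = Σx² − (Σx)²/n = 1031 − 703.125 = 327.875
Sxy = Σxy − (Σx)(Σy)/n = 2627 − 1696.875 = 930.125
b = Sxy/Sxx = 930.125/327.875 = 2.836828

2.837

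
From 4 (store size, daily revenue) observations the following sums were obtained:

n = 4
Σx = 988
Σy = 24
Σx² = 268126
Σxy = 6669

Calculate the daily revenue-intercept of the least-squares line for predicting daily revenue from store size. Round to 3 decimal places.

Sxx = Σx² − (Σx)²/n = 268126 − 244036 = 24090
Sxy = Σxy − (Σx)(Σy)/n = 6669 − 5928 = 741
b = Sxy/Sxx = 741/24090 = 0.030760
a = ȳ − b·x̄ = 6 − 0.030760·247 = -1.597634

-1.598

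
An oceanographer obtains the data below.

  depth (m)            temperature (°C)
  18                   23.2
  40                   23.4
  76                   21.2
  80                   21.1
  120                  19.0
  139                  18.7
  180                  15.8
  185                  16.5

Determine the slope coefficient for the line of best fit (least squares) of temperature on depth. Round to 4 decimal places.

n = 8, Σx = 838, Σy = 158.9, Σxy = 15428.6, Σx² = 114446
Sxx = Σx² − (Σx)²/n = 114446 − 87780.5 = 26665.5
Sxy = Σxy − (Σx)(Σy)/n = 15428.6 − 16644.775 = -1216.175
b = Sxy/Sxx = -1216.175/26665.5 = -0.045609

-0.0456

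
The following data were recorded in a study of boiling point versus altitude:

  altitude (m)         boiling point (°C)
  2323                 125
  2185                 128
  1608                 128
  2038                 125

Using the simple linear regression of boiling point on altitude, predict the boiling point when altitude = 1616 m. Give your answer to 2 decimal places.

127.75

n = 4, Σx = 8154, Σy = 506, Σxy = 1030629, Σx² = 16909662
Sxx = Σx² − (Σx)²/n = 16909662 − 16621929 = 287733
Sxy = Σxy − (Σx)(Σy)/n = 1030629 − 1031481 = -852
b = Sxy/Sxx = -852/287733 = -0.002961
a = ȳ − b·x̄ = 126.5 − (-0.002961)·2038.5 = 132.536159
ŷ(1616) = a + b·1616 = 132.536159 + (-0.002961)·1616 = 127.751056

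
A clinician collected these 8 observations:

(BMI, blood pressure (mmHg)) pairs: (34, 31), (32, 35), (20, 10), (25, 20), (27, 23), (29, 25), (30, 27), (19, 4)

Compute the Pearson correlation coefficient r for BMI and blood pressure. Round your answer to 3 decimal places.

n = 8, Σx = 216, Σy = 175, Σxy = 5106, Σx² = 6036, Σy² = 4585
Sxx = Σx² − (Σx)²/n = 6036 − 5832 = 204
Sxy = Σxy − (Σx)(Σy)/n = 5106 − 4725 = 381
Syy = Σy² − (Σy)²/n = 4585 − 3828.125 = 756.875
r = Sxy/√(Sxx·Syy) = 381/√(154402.5) = 381/392.940835 = 0.969612

0.970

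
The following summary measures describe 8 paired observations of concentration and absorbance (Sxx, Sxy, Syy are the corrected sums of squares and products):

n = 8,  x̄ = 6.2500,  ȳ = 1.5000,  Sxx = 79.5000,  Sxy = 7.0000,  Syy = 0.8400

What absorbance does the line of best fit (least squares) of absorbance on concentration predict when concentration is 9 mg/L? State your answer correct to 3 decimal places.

b = Sxy/Sxx = 7/79.5 = 0.088050
a = ȳ − b·x̄ = 1.5 − 0.088050·6.25 = 0.949686
ŷ(9) = a + b·9 = 0.949686 + 0.088050·9 = 1.742138

1.742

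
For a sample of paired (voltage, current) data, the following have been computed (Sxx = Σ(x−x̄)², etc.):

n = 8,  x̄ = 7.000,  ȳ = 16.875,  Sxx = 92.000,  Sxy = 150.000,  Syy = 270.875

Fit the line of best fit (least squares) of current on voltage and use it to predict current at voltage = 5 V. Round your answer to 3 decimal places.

13.614

b = Sxy/Sxx = 150/92 = 1.630435
a = ȳ − b·x̄ = 16.875 − 1.630435·7 = 5.461957
ŷ(5) = a + b·5 = 5.461957 + 1.630435·5 = 13.614130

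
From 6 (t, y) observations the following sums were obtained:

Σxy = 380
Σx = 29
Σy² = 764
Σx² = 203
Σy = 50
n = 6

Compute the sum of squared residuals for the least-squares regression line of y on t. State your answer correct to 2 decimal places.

42.78

Sxx = Σx² − (Σx)²/n = 203 − 140.166667 = 62.833333
Sxy = Σxy − (Σx)(Σy)/n = 380 − 241.666667 = 138.333333
Syy = Σy² − (Σy)²/n = 764 − 416.666667 = 347.333333
b = Sxy/Sxx = 138.333333/62.833333 = 2.201592
SSE = Syy − b·Sxy = 347.333333 − 2.201592·138.333333 = 42.779841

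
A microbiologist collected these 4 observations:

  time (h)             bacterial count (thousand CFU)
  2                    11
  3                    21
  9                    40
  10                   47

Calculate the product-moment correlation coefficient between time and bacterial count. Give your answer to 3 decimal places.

n = 4, Σx = 24, Σy = 119, Σxy = 915, Σx² = 194, Σy² = 4371
Sxx = Σx² − (Σx)²/n = 194 − 144 = 50
Sxy = Σxy − (Σx)(Σy)/n = 915 − 714 = 201
Syy = Σy² − (Σy)²/n = 4371 − 3540.25 = 830.75
r = Sxy/√(Sxx·Syy) = 201/√(41537.5) = 201/203.807507 = 0.986225

0.986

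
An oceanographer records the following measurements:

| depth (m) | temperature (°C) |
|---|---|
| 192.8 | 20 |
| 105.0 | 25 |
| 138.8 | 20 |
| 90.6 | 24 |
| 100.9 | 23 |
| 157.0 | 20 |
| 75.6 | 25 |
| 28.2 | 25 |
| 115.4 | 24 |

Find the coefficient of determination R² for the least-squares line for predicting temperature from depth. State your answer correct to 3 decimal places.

0.715

n = 9, Σx = 1004.3, Σy = 206, Σxy = 22256.7, Σx² = 130328.21, Σy² = 4756
Sxx = Σx² − (Σx)²/n = 130328.21 − 112068.721111 = 18259.488889
Sxy = Σxy − (Σx)(Σy)/n = 22256.7 − 22987.311111 = -730.611111
Syy = Σy² − (Σy)²/n = 4756 − 4715.111111 = 40.888889
R² = Sxy²/(Sxx·Syy) = (-730.611111)²/(18259.488889·40.888889) = 0.714955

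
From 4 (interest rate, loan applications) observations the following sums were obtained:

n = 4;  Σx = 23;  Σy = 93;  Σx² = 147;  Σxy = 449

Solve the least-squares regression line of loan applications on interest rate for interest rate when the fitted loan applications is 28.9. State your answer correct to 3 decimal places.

Sxx = Σx² − (Σx)²/n = 147 − 132.25 = 14.75
Sxy = Σxy − (Σx)(Σy)/n = 449 − 534.75 = -85.75
b = Sxy/Sxx = -85.75/14.75 = -5.813559
a = ȳ − b·x̄ = 23.25 − (-5.813559)·5.75 = 56.677966
Set a + b·x = 28.9: x = (28.9 − 56.677966) / (-5.813559) = 4.778134

4.778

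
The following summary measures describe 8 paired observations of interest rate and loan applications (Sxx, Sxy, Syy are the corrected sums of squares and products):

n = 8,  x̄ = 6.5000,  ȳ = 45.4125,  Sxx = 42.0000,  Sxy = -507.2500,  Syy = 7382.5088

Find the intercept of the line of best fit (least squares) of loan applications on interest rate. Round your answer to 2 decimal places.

123.92

b = Sxy/Sxx = -507.25/42 = -12.077381
a = ȳ − b·x̄ = 45.4125 − (-12.077381)·6.5 = 123.915476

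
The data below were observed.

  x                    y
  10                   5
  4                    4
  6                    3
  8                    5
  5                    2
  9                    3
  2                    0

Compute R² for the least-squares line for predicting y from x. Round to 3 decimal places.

n = 7, Σx = 44, Σy = 22, Σxy = 161, Σx² = 326, Σy² = 88
Sxx = Σx² − (Σx)²/n = 326 − 276.571429 = 49.428571
Sxy = Σxy − (Σx)(Σy)/n = 161 − 138.285714 = 22.714286
Syy = Σy² − (Σy)²/n = 88 − 69.142857 = 18.857143
R² = Sxy²/(Sxx·Syy) = (22.714286)²/(49.428571·18.857143) = 0.553534

0.554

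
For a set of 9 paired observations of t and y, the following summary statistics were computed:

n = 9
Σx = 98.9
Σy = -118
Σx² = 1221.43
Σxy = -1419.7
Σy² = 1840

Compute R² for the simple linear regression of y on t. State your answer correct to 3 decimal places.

Sxx = Σx² − (Σx)²/n = 1221.43 − 1086.801111 = 134.628889
Sxy = Σxy − (Σx)(Σy)/n = -1419.7 − (-1296.688889) = -123.011111
Syy = Σy² − (Σy)²/n = 1840 − 1547.111111 = 292.888889
R² = Sxy²/(Sxx·Syy) = (-123.011111)²/(134.628889·292.888889) = 0.383749

0.384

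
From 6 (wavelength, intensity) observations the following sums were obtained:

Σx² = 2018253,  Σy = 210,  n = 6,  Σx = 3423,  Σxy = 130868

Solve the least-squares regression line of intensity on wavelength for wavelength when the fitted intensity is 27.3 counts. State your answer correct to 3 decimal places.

Sxx = Σx² − (Σx)²/n = 2018253 − 1952821.5 = 65431.5
Sxy = Σxy − (Σx)(Σy)/n = 130868 − 119805 = 11063
b = Sxy/Sxx = 11063/65431.5 = 0.169078
a = ȳ − b·x̄ = 35 − 0.169078·570.5 = -61.458762
Set a + b·x = 27.3: x = (27.3 − (-61.458762)) / 0.169078 = 524.958777

524.959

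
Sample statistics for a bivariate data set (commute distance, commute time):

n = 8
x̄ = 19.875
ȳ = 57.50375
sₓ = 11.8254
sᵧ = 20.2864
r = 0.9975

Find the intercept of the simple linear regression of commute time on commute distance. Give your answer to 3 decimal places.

b = r · sᵧ/sₓ = 0.9975 · 20.2864/11.8254 = 1.711205
a = ȳ − b·x̄ = 57.50375 − 1.711205·19.875 = 23.493550

23.494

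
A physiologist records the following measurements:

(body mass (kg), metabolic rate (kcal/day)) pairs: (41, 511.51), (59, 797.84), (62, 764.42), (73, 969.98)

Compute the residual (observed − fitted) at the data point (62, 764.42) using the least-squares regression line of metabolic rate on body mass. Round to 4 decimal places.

n = 4, Σx = 235, Σy = 3043.75, Σxy = 186247.05, Σx² = 14335
Sxx = Σx² − (Σx)²/n = 14335 − 13806.25 = 528.75
Sxy = Σxy − (Σx)(Σy)/n = 186247.05 − 178820.3125 = 7426.7375
b = Sxy/Sxx = 7426.7375/528.75 = 14.045839
a = ȳ − b·x̄ = 760.9375 − 14.045839·58.75 = -64.255556
ŷ(62) = -64.255556 + 14.045839·62 = 806.586478
residual = y − ŷ = 764.42 − 806.586478 = -42.166478

-42.1665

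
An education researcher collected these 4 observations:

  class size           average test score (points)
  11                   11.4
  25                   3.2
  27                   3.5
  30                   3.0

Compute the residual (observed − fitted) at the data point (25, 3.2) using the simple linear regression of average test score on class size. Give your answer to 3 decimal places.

-1.247

n = 4, Σx = 93, Σy = 21.1, Σxy = 389.9, Σx² = 2375
Sxx = Σx² − (Σx)²/n = 2375 − 2162.25 = 212.75
Sxy = Σxy − (Σx)(Σy)/n = 389.9 − 490.575 = -100.675
b = Sxy/Sxx = -100.675/212.75 = -0.473208
a = ȳ − b·x̄ = 5.275 − (-0.473208)·23.25 = 16.277086
ŷ(25) = 16.277086 + (-0.473208)·25 = 4.446886
residual = y − ŷ = 3.2 − 4.446886 = -1.246886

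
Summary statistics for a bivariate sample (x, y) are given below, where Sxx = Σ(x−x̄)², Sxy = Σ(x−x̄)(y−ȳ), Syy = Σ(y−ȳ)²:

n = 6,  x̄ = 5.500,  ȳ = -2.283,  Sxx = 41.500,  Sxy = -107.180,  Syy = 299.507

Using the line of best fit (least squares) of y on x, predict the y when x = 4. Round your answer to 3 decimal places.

b = Sxy/Sxx = -107.18/41.5 = -2.582651
a = ȳ − b·x̄ = -2.283 − (-2.582651)·5.5 = 11.921578
ŷ(4) = a + b·4 = 11.921578 + (-2.582651)·4 = 1.590976

1.591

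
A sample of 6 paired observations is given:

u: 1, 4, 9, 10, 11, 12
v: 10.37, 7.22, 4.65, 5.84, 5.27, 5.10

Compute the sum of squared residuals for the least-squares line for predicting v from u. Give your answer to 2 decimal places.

n = 6, Σx = 47, Σy = 38.45, Σxy = 258.67, Σx² = 463, Σy² = 269.1763
Sxx = Σx² − (Σx)²/n = 463 − 368.166667 = 94.833333
Sxy = Σxy − (Σx)(Σy)/n = 258.67 − 301.191667 = -42.521667
Syy = Σy² − (Σy)²/n = 269.1763 − 246.400417 = 22.775883
b = Sxy/Sxx = -42.521667/94.833333 = -0.448383
SSE = Syy − b·Sxy = 22.775883 − (-0.448383)·(-42.521667) = 3.709885

3.71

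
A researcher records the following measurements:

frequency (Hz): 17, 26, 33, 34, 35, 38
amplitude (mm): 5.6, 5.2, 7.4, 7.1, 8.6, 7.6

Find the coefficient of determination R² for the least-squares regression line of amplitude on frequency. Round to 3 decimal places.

0.654

n = 6, Σx = 183, Σy = 41.5, Σxy = 1305.8, Σx² = 5879, Σy² = 295.29
Sxx = Σx² − (Σx)²/n = 5879 − 5581.5 = 297.5
Sxy = Σxy − (Σx)(Σy)/n = 1305.8 − 1265.75 = 40.05
Syy = Σy² − (Σy)²/n = 295.29 − 287.041667 = 8.248333
R² = Sxy²/(Sxx·Syy) = (40.05)²/(297.5·8.248333) = 0.653660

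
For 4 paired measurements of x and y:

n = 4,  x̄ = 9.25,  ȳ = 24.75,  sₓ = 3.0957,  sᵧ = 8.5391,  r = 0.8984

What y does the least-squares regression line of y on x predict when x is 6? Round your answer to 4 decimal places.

b = r · sᵧ/sₓ = 0.8984 · 8.5391/3.0957 = 2.478124
a = ȳ − b·x̄ = 24.75 − 2.478124·9.25 = 1.827356
ŷ(6) = a + b·6 = 1.827356 + 2.478124·6 = 16.696098

16.6961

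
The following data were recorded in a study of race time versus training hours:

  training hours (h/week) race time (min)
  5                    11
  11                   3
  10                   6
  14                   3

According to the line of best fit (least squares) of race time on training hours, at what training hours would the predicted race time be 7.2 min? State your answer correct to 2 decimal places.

8.48

n = 4, Σx = 40, Σy = 23, Σxy = 190, Σx² = 442
Sxx = Σx² − (Σx)²/n = 442 − 400 = 42
Sxy = Σxy − (Σx)(Σy)/n = 190 − 230 = -40
b = Sxy/Sxx = -40/42 = -0.952381
a = ȳ − b·x̄ = 5.75 − (-0.952381)·10 = 15.273810
Set a + b·x = 7.2: x = (7.2 − 15.273810) / (-0.952381) = 8.4775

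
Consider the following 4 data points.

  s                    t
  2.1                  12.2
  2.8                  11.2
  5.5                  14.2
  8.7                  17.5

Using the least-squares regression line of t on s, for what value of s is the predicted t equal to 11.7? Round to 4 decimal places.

2.4636

n = 4, Σx = 19.1, Σy = 55.1, Σxy = 287.33, Σx² = 118.19
Sxx = Σx² − (Σx)²/n = 118.19 − 91.2025 = 26.9875
Sxy = Σxy − (Σx)(Σy)/n = 287.33 − 263.1025 = 24.2275
b = Sxy/Sxx = 24.2275/26.9875 = 0.897730
a = ȳ − b·x̄ = 13.775 − 0.897730·4.775 = 9.488337
Set a + b·x = 11.7: x = (11.7 − 9.488337) / 0.897730 = 2.463616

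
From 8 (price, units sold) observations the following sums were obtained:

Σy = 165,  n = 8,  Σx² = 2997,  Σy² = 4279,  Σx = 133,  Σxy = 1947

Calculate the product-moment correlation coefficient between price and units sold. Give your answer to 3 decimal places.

-0.960

Sxx = Σx² − (Σx)²/n = 2997 − 2211.125 = 785.875
Sxy = Σxy − (Σx)(Σy)/n = 1947 − 2743.125 = -796.125
Syy = Σy² − (Σy)²/n = 4279 − 3403.125 = 875.875
r = Sxy/√(Sxx·Syy) = -796.125/√(688328.265625) = -796.125/829.655510 = -0.959585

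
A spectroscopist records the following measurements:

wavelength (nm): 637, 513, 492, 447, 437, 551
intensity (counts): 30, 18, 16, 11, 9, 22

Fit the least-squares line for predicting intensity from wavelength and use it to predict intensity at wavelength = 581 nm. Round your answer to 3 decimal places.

n = 6, Σx = 3077, Σy = 106, Σxy = 57188, Σx² = 1605381
Sxx = Σx² − (Σx)²/n = 1605381 − 1577988.166667 = 27392.833333
Sxy = Σxy − (Σx)(Σy)/n = 57188 − 54360.333333 = 2827.666667
b = Sxy/Sxx = 2827.666667/27392.833333 = 0.103227
a = ȳ − b·x̄ = 17.666667 − 0.103227·512.833333 = -35.271330
ŷ(581) = a + b·581 = -35.271330 + 0.103227·581 = 24.703274

24.703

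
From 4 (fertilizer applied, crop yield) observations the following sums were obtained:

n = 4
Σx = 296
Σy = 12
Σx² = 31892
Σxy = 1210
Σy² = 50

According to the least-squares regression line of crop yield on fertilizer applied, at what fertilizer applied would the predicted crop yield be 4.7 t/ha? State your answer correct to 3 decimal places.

Sxx = Σx² − (Σx)²/n = 31892 − 21904 = 9988
Sxy = Σxy − (Σx)(Σy)/n = 1210 − 888 = 322
b = Sxy/Sxx = 322/9988 = 0.032239
a = ȳ − b·x̄ = 3 − 0.032239·74 = 0.614337
Set a + b·x = 4.7: x = (4.7 − 0.614337) / 0.032239 = 126.731677

126.732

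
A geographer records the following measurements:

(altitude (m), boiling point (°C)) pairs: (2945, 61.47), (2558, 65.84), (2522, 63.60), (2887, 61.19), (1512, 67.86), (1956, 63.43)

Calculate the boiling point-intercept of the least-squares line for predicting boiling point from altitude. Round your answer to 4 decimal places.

72.6297

n = 6, Σx = 14380, Σy = 383.39, Σxy = 913176, Σx² = 36023722
Sxx = Σx² − (Σx)²/n = 36023722 − 34464066.666667 = 1559655.333333
Sxy = Σxy − (Σx)(Σy)/n = 913176 − 918858.033333 = -5682.033333
b = Sxy/Sxx = -5682.033333/1559655.333333 = -0.003643
a = ȳ − b·x̄ = 63.898333 − (-0.003643)·2396.666667 = 72.629711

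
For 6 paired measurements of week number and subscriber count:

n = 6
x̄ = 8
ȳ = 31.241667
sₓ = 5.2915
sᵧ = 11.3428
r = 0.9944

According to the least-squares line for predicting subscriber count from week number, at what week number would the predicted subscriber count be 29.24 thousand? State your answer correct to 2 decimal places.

7.06

b = r · sᵧ/sₓ = 0.9944 · 11.3428/5.2915 = 2.131585
a = ȳ − b·x̄ = 31.241667 − 2.131585·8 = 14.188990
Set a + b·x = 29.24: x = (29.24 − 14.188990) / 2.131585 = 7.060949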